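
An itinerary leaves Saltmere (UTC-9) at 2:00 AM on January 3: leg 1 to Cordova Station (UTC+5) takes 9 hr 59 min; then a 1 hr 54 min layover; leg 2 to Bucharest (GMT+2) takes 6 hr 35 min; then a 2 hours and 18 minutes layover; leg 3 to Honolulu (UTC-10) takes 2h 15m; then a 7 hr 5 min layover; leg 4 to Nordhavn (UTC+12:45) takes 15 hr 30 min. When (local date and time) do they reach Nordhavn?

9:21 PM on Jan 5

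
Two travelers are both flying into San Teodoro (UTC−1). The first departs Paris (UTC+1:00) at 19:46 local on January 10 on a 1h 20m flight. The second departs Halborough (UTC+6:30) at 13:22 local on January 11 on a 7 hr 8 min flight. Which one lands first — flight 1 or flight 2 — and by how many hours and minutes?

the first, by 17 hours 54 minutes

Flight 1 in UTC: 19:46 − 1:00 = 18:46 on Jan 10.
+1 hour 20 minutes → arrive 20:06 UTC on Jan 10.
Flight 2 in UTC: 13:22 − 6:30 = 06:52 on Jan 11.
+7 hours and 8 minutes → arrive 14:00 UTC on Jan 11.
Flight 1 lands earlier by 17 hours 54 minutes.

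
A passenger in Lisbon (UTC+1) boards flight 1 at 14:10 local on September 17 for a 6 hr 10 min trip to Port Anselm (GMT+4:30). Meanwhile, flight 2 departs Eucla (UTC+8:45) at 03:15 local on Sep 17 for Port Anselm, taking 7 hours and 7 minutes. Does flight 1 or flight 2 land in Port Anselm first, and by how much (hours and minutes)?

Flight 1 in UTC: 14:10 − 1:00 = 13:10 on Sep 17.
+6 hours and 10 minutes → arrive 19:20 UTC on Sep 17.
Flight 2 in UTC: 03:15 − 8:45 = 18:30 on Sep 16.
+7 hours 7 minutes → arrive 01:37 UTC on Sep 17.
Flight 2 lands earlier by 17 hours 43 minutes.

the second, by 17 hours 43 minutes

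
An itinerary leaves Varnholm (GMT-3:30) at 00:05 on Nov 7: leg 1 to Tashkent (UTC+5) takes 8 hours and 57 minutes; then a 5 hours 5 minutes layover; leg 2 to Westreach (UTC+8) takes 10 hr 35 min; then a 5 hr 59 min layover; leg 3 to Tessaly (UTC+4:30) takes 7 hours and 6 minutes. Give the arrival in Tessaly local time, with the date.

Convert departure to UTC: 00:05 + 3:30 = 03:35 UTC on Nov 7.
Add 8 hours and 57 minutes leg 1 → 12:32 UTC.
Add 5 hours 5 minutes layover in Tashkent → 17:37 UTC.
Add 10 hours 35 minutes leg 2 → 04:12 UTC (Nov 8).
Add 5 hours and 59 minutes layover in Westreach → 10:11 UTC.
Add 7 hours and 6 minutes leg 3 → 17:17 UTC.
Tessaly is UTC+4:30, so local arrival = 17:17 + 4:30 = 21:47 on Nov 8.

21:47 on November 8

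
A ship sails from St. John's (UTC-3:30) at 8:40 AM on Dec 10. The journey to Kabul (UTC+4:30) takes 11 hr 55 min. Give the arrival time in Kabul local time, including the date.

Convert departure to UTC: 8:40 AM + 3:30 = 12:10 PM UTC on Dec 10.
Add 11 hours and 55 minutes travel time → 12:05 AM UTC (Dec 11).
Kabul is UTC+4:30, so local arrival = 12:05 AM + 4:30 = 4:35 AM on Dec 11.

4:35 AM on December 11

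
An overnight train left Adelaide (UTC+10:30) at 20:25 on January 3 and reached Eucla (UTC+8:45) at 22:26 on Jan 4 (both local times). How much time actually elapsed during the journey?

27 hours 46 minutes

Eucla is 1:45 behind Adelaide.
Clock-face elapsed time (ignoring zones) is 26 hours 1 minute.
Actual elapsed = 26 hours 1 minute + 1:45 = 27 hours 46 minutes.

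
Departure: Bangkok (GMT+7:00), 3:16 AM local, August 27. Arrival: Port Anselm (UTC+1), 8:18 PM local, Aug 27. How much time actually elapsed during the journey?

23 hours 2 minutes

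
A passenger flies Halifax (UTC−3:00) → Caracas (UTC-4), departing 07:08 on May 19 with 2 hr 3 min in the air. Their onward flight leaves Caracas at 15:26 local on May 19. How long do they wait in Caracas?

Convert departure to UTC: 07:08 + 3:00 = 10:08 UTC on May 19.
Add 2 hours 3 minutes flight time → 12:11 UTC.
Caracas is UTC−4:00, so local arrival = 12:11 − 4:00 = 08:11 on May 19.
Layover = 15:26 − 08:11 = 7 hours 15 minutes.

7 hours 15 minutes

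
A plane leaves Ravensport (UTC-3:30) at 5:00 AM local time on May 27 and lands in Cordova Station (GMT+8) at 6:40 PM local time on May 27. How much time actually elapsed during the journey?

2 hours 10 minutes

Cordova Station is 11:30 ahead of Ravensport.
Clock-face elapsed time (ignoring zones) is 13 hours 40 minutes.
Actual elapsed = 13 hours 40 minutes − 11:30 = 2 hours 10 minutes.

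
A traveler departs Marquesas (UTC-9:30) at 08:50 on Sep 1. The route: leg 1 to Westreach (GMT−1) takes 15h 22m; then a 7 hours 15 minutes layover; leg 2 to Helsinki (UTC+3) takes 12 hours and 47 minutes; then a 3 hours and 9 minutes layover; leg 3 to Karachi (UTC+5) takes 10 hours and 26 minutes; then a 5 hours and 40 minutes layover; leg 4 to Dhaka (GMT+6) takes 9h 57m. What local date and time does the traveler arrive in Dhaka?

16:56 on Sep 4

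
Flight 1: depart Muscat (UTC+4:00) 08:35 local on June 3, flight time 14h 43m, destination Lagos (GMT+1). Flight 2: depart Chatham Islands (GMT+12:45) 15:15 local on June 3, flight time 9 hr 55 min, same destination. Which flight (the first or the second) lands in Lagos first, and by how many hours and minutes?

Flight 1 in UTC: 08:35 − 4:00 = 04:35 on Jun 3.
+14 hours and 43 minutes → arrive 19:18 UTC on Jun 3.
Flight 2 in UTC: 15:15 − 12:45 = 02:30 on Jun 3.
+9 hours 55 minutes → arrive 12:25 UTC on Jun 3.
Flight 2 lands earlier by 6 hours 53 minutes.

the second, by 6 hours 53 minutes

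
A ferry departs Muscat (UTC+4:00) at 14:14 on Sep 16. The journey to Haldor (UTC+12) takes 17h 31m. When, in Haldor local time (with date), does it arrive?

Convert departure to UTC: 14:14 − 4:00 = 10:14 UTC on Sep 16.
Add 17 hours 31 minutes travel time → 03:45 UTC (Sep 17).
Haldor is UTC+12:00, so local arrival = 03:45 + 12:00 = 15:45 on Sep 17.

15:45 on Sep 17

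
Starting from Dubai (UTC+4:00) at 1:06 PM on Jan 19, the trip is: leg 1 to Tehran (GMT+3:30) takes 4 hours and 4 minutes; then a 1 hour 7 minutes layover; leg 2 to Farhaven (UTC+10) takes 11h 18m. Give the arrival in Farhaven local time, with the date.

11:35 AM on January 20

Convert departure to UTC: 1:06 PM − 4:00 = 9:06 AM UTC on Jan 19.
Add 4 hours 4 minutes leg 1 → 1:10 PM UTC.
Add 1 hour and 7 minutes layover in Tehran → 2:17 PM UTC.
Add 11 hours 18 minutes leg 2 → 1:35 AM UTC (Jan 20).
Farhaven is UTC+10:00, so local arrival = 1:35 AM + 10:00 = 11:35 AM on Jan 20.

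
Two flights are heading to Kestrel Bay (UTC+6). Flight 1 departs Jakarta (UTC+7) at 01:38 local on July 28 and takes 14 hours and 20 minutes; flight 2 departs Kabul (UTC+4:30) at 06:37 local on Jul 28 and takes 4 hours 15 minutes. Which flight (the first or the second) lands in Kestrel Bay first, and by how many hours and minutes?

the second, by 2 hours 36 minutes

Flight 1 in UTC: 01:38 − 7:00 = 18:38 on Jul 27.
+14 hours and 20 minutes → arrive 08:58 UTC on Jul 28.
Flight 2 in UTC: 06:37 − 4:30 = 02:07 on Jul 28.
+4 hours and 15 minutes → arrive 06:22 UTC on Jul 28.
Flight 2 lands earlier by 2 hours 36 minutes.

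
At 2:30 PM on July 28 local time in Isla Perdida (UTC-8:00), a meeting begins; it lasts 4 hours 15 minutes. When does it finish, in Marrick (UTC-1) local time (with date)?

1:45 AM on July 29

Convert start to UTC: 2:30 PM + 8:00 = 10:30 PM UTC on Jul 28.
Add 4 hours and 15 minutes duration → 2:45 AM UTC (Jul 29).
Marrick is UTC−1:00, so local end time = 2:45 AM − 1:00 = 1:45 AM on Jul 29.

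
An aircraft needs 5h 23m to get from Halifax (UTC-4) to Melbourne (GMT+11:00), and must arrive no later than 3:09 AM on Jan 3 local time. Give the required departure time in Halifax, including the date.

Target arrival in UTC: 3:09 AM − 11:00 = 4:09 PM on Jan 2.
Subtract 5 hours 23 minutes → departure 10:46 AM UTC on Jan 2.
Halifax is UTC−4:00: 10:46 AM − 4:00 = 6:46 AM on Jan 2.

6:46 AM on January 2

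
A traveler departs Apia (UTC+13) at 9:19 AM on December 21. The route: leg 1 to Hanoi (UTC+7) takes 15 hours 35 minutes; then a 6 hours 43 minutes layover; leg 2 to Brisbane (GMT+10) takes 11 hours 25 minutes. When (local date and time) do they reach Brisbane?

4:02 PM on Dec 22

Convert departure to UTC: 9:19 AM − 13:00 = 8:19 PM UTC on Dec 20.
Add 15 hours and 35 minutes leg 1 → 11:54 AM UTC (Dec 21).
Add 6 hours and 43 minutes layover in Hanoi → 6:37 PM UTC.
Add 11 hours and 25 minutes leg 2 → 6:02 AM UTC (Dec 22).
Brisbane is UTC+10:00, so local arrival = 6:02 AM + 10:00 = 4:02 PM on Dec 22.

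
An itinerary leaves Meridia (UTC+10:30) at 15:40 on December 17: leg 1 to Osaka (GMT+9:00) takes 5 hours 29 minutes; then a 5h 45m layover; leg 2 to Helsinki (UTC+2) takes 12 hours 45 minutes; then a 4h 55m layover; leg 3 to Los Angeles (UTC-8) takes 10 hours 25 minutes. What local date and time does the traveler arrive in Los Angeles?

12:29 on December 18

Convert departure to UTC: 15:40 − 10:30 = 05:10 UTC on Dec 17.
Add 5 hours and 29 minutes leg 1 → 10:39 UTC.
Add 5 hours 45 minutes layover in Osaka → 16:24 UTC.
Add 12 hours and 45 minutes leg 2 → 05:09 UTC (Dec 18).
Add 4 hours and 55 minutes layover in Helsinki → 10:04 UTC.
Add 10 hours 25 minutes leg 3 → 20:29 UTC.
Los Angeles is UTC−8:00, so local arrival = 20:29 − 8:00 = 12:29 on Dec 18.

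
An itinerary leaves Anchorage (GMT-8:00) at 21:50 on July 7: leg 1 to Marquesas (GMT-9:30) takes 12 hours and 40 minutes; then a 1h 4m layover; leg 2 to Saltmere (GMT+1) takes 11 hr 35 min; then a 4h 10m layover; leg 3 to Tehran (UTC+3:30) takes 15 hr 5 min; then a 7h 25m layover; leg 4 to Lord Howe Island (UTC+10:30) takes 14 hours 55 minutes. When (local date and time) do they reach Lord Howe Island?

11:14 on July 11

Convert departure to UTC: 21:50 + 8:00 = 05:50 UTC on Jul 8.
Add 12 hours and 40 minutes leg 1 → 18:30 UTC.
Add 1 hour 4 minutes layover in Marquesas → 19:34 UTC.
Add 11 hours and 35 minutes leg 2 → 07:09 UTC (Jul 9).
Add 4 hours 10 minutes layover in Saltmere → 11:19 UTC.
Add 15 hours 5 minutes leg 3 → 02:24 UTC (Jul 10).
Add 7 hours and 25 minutes layover in Tehran → 09:49 UTC.
Add 14 hours 55 minutes leg 4 → 00:44 UTC (Jul 11).
Lord Howe Island is UTC+10:30, so local arrival = 00:44 + 10:30 = 11:14 on Jul 11.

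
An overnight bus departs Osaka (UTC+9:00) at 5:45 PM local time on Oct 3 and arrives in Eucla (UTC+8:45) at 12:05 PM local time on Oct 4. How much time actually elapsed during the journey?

18 hours 35 minutes

Departure in UTC: 5:45 PM − 9:00 = 8:45 AM on Oct 3.
Arrival in UTC: 12:05 PM − 8:45 = 3:20 AM on Oct 4.
Elapsed = 3:20 AM − 8:45 AM (+1 day) = 18 hours 35 minutes.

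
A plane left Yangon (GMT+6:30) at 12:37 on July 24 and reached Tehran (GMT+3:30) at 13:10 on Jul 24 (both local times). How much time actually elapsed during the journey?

Departure in UTC: 12:37 − 6:30 = 06:07 on Jul 24.
Arrival in UTC: 13:10 − 3:30 = 09:40 on Jul 24.
Elapsed = 09:40 − 06:07 = 3 hours 33 minutes.

3 hours 33 minutes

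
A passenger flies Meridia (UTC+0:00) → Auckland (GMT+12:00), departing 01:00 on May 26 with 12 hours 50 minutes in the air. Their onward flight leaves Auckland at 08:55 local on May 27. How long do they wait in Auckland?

7 hours 5 minutes

Meridia is at UTC+0, so departure is already 01:00 UTC on May 26.
Add 12 hours and 50 minutes flight time → 13:50 UTC.
Auckland is UTC+12:00, so local arrival = 13:50 + 12:00 = 01:50 on May 27.
Layover = 08:55 − 01:50 = 7 hours 5 minutes.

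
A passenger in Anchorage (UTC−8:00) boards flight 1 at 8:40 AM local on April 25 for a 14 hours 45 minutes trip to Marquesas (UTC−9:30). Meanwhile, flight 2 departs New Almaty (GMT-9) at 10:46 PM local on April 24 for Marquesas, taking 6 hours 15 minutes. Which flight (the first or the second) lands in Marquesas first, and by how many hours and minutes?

Flight 1 in UTC: 8:40 AM + 8:00 = 4:40 PM on Apr 25.
+14 hours 45 minutes → arrive 7:25 AM UTC on Apr 26.
Flight 2 in UTC: 10:46 PM + 9:00 = 7:46 AM on Apr 25.
+6 hours and 15 minutes → arrive 2:01 PM UTC on Apr 25.
Flight 2 lands earlier by 17 hours 24 minutes.

the second, by 17 hours 24 minutes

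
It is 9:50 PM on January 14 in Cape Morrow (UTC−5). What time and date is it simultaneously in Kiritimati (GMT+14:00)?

4:50 PM on Jan 15

In UTC: 9:50 PM + 5:00 = 2:50 AM on Jan 15.
Kiritimati is UTC+14:00: 2:50 AM + 14:00 = 4:50 PM on Jan 15.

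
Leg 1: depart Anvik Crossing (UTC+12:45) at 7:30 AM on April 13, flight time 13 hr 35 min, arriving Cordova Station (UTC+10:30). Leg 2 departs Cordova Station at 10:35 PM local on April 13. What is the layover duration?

3 hours 45 minutes

Convert departure to UTC: 7:30 AM − 12:45 = 6:45 PM UTC on Apr 12.
Add 13 hours 35 minutes flight time → 8:20 AM UTC (Apr 13).
Cordova Station is UTC+10:30, so local arrival = 8:20 AM + 10:30 = 6:50 PM on Apr 13.
Layover = 10:35 PM − 6:50 PM = 3 hours 45 minutes.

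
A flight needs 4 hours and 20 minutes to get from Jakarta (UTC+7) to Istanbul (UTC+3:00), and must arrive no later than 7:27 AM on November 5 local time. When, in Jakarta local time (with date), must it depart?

7:07 AM on November 5

Target arrival in UTC: 7:27 AM − 3:00 = 4:27 AM on Nov 5.
Subtract 4 hours and 20 minutes → departure 12:07 AM UTC on Nov 5.
Jakarta is UTC+7:00: 12:07 AM + 7:00 = 7:07 AM on Nov 5.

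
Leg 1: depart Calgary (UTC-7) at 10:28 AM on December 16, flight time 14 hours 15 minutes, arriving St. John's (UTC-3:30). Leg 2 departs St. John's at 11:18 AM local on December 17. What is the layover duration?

7 hours 5 minutes

Convert departure to UTC: 10:28 AM + 7:00 = 5:28 PM UTC on Dec 16.
Add 14 hours and 15 minutes flight time → 7:43 AM UTC (Dec 17).
St. John's is UTC−3:30, so local arrival = 7:43 AM − 3:30 = 4:13 AM on Dec 17.
Layover = 11:18 AM − 4:13 AM = 7 hours 5 minutes.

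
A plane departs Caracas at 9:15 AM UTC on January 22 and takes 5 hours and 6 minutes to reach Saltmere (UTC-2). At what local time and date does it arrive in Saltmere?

Departure is given in UTC: 9:15 AM on Jan 22.
Add 5 hours and 6 minutes → 2:21 PM UTC.
Saltmere is UTC−2:00: 2:21 PM − 2:00 = 12:21 PM on Jan 22.

12:21 PM on January 22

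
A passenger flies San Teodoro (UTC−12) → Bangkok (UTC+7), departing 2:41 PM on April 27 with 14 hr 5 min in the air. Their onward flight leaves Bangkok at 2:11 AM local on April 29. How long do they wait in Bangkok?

2 hours 25 minutes

Convert departure to UTC: 2:41 PM + 12:00 = 2:41 AM UTC on Apr 28.
Add 14 hours 5 minutes flight time → 4:46 PM UTC.
Bangkok is UTC+7:00, so local arrival = 4:46 PM + 7:00 = 11:46 PM on Apr 28.
Layover = 2:11 AM − 11:46 PM (+1 day) = 2 hours 25 minutes.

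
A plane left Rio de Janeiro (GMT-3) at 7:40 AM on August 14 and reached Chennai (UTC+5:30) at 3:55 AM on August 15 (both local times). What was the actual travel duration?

Departure in UTC: 7:40 AM + 3:00 = 10:40 AM on Aug 14.
Arrival in UTC: 3:55 AM − 5:30 = 10:25 PM on Aug 14.
Elapsed = 10:25 PM − 10:40 AM = 11 hours 45 minutes.

11 hours 45 minutes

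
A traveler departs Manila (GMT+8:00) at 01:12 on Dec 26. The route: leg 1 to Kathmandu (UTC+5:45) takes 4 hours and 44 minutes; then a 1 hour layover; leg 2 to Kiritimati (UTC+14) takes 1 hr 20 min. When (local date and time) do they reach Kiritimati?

Convert departure to UTC: 01:12 − 8:00 = 17:12 UTC on Dec 25.
Add 4 hours 44 minutes leg 1 → 21:56 UTC.
Add 1 hour layover in Kathmandu → 22:56 UTC.
Add 1 hour 20 minutes leg 2 → 00:16 UTC (Dec 26).
Kiritimati is UTC+14:00, so local arrival = 00:16 + 14:00 = 14:16 on Dec 26.

14:16 on December 26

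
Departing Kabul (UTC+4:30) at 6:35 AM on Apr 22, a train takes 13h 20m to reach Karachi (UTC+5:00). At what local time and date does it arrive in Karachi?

Karachi is 0:30 ahead of Kabul.
After 13 hours and 20 minutes it is 7:55 PM in Kabul.
Shift by the zone difference: 7:55 PM + 0:30 = 8:25 PM on Apr 22 in Karachi.

8:25 PM on Apr 22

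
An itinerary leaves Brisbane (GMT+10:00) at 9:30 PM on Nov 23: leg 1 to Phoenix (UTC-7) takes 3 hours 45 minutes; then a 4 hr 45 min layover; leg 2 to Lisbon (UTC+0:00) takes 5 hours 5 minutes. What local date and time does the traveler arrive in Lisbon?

1:05 AM on November 24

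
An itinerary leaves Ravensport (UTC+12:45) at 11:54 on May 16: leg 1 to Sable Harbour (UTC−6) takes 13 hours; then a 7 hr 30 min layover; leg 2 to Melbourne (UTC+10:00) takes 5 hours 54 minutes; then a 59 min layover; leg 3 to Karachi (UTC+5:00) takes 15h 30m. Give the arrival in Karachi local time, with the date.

Convert departure to UTC: 11:54 − 12:45 = 23:09 UTC on May 15.
Add 13 hours leg 1 → 12:09 UTC (May 16).
Add 7 hours and 30 minutes layover in Sable Harbour → 19:39 UTC.
Add 5 hours 54 minutes leg 2 → 01:33 UTC (May 17).
Add 59 minutes layover in Melbourne → 02:32 UTC.
Add 15 hours and 30 minutes leg 3 → 18:02 UTC.
Karachi is UTC+5:00, so local arrival = 18:02 + 5:00 = 23:02 on May 17.

23:02 on May 17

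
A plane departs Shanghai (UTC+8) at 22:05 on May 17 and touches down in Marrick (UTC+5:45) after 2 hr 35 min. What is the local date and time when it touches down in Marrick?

22:25 on May 17

Convert departure to UTC: 22:05 − 8:00 = 14:05 UTC on May 17.
Add 2 hours and 35 minutes travel time → 16:40 UTC.
Marrick is UTC+5:45, so local arrival = 16:40 + 5:45 = 22:25 on May 17.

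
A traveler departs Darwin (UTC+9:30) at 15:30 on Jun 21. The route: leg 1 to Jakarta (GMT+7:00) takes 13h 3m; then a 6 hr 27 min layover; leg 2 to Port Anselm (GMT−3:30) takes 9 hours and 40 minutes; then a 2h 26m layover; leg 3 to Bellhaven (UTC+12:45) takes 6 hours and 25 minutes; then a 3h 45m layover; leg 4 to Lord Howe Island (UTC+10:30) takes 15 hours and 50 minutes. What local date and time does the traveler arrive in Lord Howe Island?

Convert departure to UTC: 15:30 − 9:30 = 06:00 UTC on Jun 21.
Add 13 hours and 3 minutes leg 1 → 19:03 UTC.
Add 6 hours 27 minutes layover in Jakarta → 01:30 UTC (Jun 22).
Add 9 hours 40 minutes leg 2 → 11:10 UTC.
Add 2 hours 26 minutes layover in Port Anselm → 13:36 UTC.
Add 6 hours and 25 minutes leg 3 → 20:01 UTC.
Add 3 hours 45 minutes layover in Bellhaven → 23:46 UTC.
Add 15 hours 50 minutes leg 4 → 15:36 UTC (Jun 23).
Lord Howe Island is UTC+10:30, so local arrival = 15:36 + 10:30 = 02:06 on Jun 24.

02:06 on June 24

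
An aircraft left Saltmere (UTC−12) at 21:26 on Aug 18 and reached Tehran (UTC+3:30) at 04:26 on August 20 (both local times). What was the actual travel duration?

Tehran is 15:30 ahead of Saltmere.
Clock-face elapsed time (ignoring zones) is 31 hours.
Actual elapsed = 31 hours − 15:30 = 15 hours 30 minutes.

15 hours 30 minutes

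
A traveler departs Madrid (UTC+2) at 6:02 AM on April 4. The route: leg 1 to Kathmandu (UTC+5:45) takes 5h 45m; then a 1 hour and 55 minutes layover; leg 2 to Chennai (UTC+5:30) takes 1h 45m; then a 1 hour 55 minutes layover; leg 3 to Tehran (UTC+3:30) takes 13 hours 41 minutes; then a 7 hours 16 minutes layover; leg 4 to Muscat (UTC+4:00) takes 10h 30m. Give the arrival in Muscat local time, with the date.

Convert departure to UTC: 6:02 AM − 2:00 = 4:02 AM UTC on Apr 4.
Add 5 hours and 45 minutes leg 1 → 9:47 AM UTC.
Add 1 hour 55 minutes layover in Kathmandu → 11:42 AM UTC.
Add 1 hour and 45 minutes leg 2 → 1:27 PM UTC.
Add 1 hour and 55 minutes layover in Chennai → 3:22 PM UTC.
Add 13 hours and 41 minutes leg 3 → 5:03 AM UTC (Apr 5).
Add 7 hours and 16 minutes layover in Tehran → 12:19 PM UTC.
Add 10 hours and 30 minutes leg 4 → 10:49 PM UTC.
Muscat is UTC+4:00, so local arrival = 10:49 PM + 4:00 = 2:49 AM on Apr 6.

2:49 AM on April 6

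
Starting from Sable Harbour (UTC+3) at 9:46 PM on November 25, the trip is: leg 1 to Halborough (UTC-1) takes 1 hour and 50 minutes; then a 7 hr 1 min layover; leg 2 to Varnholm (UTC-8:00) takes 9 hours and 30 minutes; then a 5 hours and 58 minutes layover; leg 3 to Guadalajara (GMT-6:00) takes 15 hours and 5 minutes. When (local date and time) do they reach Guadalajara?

Convert departure to UTC: 9:46 PM − 3:00 = 6:46 PM UTC on Nov 25.
Add 1 hour 50 minutes leg 1 → 8:36 PM UTC.
Add 7 hours and 1 minute layover in Halborough → 3:37 AM UTC (Nov 26).
Add 9 hours and 30 minutes leg 2 → 1:07 PM UTC.
Add 5 hours 58 minutes layover in Varnholm → 7:05 PM UTC.
Add 15 hours and 5 minutes leg 3 → 10:10 AM UTC (Nov 27).
Guadalajara is UTC−6:00, so local arrival = 10:10 AM − 6:00 = 4:10 AM on Nov 27.

4:10 AM on Nov 27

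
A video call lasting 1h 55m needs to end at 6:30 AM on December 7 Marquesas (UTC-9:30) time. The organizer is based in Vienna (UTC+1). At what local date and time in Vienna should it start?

Target end time in UTC: 6:30 AM + 9:30 = 4:00 PM on Dec 7.
Subtract 1 hour and 55 minutes → start 2:05 PM UTC on Dec 7.
Vienna is UTC+1:00: 2:05 PM + 1:00 = 3:05 PM on Dec 7.

3:05 PM on December 7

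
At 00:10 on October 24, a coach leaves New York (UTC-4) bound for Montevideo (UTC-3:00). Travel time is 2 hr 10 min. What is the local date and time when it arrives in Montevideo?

Montevideo is 1:00 ahead of New York.
After 2 hours 10 minutes it is 02:20 in New York.
Shift by the zone difference: 02:20 + 1:00 = 03:20 on Oct 24 in Montevideo.

03:20 on Oct 24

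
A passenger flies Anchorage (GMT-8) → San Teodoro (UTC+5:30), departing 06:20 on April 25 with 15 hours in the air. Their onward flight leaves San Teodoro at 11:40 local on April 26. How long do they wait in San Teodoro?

50 minutes

Convert departure to UTC: 06:20 + 8:00 = 14:20 UTC on Apr 25.
Add 15 hours flight time → 05:20 UTC (Apr 26).
San Teodoro is UTC+5:30, so local arrival = 05:20 + 5:30 = 10:50 on Apr 26.
Layover = 11:40 − 10:50 = 50 minutes.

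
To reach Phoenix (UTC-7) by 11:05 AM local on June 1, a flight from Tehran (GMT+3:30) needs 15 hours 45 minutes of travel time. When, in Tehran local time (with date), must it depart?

5:50 AM on Jun 1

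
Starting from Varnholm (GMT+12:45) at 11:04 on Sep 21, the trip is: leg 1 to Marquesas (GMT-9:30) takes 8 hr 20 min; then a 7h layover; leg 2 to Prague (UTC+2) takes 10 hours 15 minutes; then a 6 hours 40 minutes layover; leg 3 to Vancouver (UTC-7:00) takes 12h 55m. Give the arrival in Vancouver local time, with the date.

Convert departure to UTC: 11:04 − 12:45 = 22:19 UTC on Sep 20.
Add 8 hours 20 minutes leg 1 → 06:39 UTC (Sep 21).
Add 7 hours layover in Marquesas → 13:39 UTC.
Add 10 hours 15 minutes leg 2 → 23:54 UTC.
Add 6 hours 40 minutes layover in Prague → 06:34 UTC (Sep 22).
Add 12 hours 55 minutes leg 3 → 19:29 UTC.
Vancouver is UTC−7:00, so local arrival = 19:29 − 7:00 = 12:29 on Sep 22.

12:29 on September 22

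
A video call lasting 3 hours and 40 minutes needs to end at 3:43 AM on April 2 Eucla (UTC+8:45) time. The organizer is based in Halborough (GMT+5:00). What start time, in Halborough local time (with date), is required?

8:18 PM on Apr 1

Target end time in UTC: 3:43 AM − 8:45 = 6:58 PM on Apr 1.
Subtract 3 hours and 40 minutes → start 3:18 PM UTC on Apr 1.
Halborough is UTC+5:00: 3:18 PM + 5:00 = 8:18 PM on Apr 1.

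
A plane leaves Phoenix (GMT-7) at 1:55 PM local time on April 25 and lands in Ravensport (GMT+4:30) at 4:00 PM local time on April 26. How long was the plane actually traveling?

Departure in UTC: 1:55 PM + 7:00 = 8:55 PM on Apr 25.
Arrival in UTC: 4:00 PM − 4:30 = 11:30 AM on Apr 26.
Elapsed = 11:30 AM − 8:55 PM (+1 day) = 14 hours 35 minutes.

14 hours 35 minutes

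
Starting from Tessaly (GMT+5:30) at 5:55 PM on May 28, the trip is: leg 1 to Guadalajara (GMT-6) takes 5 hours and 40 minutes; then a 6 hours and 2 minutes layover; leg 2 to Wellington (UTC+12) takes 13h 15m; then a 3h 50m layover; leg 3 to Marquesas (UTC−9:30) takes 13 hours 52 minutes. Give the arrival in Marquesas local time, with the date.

Convert departure to UTC: 5:55 PM − 5:30 = 12:25 PM UTC on May 28.
Add 5 hours and 40 minutes leg 1 → 6:05 PM UTC.
Add 6 hours 2 minutes layover in Guadalajara → 12:07 AM UTC (May 29).
Add 13 hours 15 minutes leg 2 → 1:22 PM UTC.
Add 3 hours and 50 minutes layover in Wellington → 5:12 PM UTC.
Add 13 hours and 52 minutes leg 3 → 7:04 AM UTC (May 30).
Marquesas is UTC−9:30, so local arrival = 7:04 AM − 9:30 = 9:34 PM on May 29.

9:34 PM on May 29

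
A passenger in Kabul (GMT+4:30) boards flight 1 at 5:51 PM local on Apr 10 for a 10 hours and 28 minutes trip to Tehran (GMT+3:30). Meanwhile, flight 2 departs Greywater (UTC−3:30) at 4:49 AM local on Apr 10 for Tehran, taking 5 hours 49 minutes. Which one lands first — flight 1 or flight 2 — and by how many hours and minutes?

Flight 1 in UTC: 5:51 PM − 4:30 = 1:21 PM on Apr 10.
+10 hours and 28 minutes → arrive 11:49 PM UTC on Apr 10.
Flight 2 in UTC: 4:49 AM + 3:30 = 8:19 AM on Apr 10.
+5 hours 49 minutes → arrive 2:08 PM UTC on Apr 10.
Flight 2 lands earlier by 9 hours 41 minutes.

the second, by 9 hours 41 minutes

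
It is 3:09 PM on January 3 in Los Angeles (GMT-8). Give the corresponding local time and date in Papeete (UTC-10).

In UTC: 3:09 PM + 8:00 = 11:09 PM on Jan 3.
Papeete is UTC−10:00: 11:09 PM − 10:00 = 1:09 PM on Jan 3.

1:09 PM on Jan 3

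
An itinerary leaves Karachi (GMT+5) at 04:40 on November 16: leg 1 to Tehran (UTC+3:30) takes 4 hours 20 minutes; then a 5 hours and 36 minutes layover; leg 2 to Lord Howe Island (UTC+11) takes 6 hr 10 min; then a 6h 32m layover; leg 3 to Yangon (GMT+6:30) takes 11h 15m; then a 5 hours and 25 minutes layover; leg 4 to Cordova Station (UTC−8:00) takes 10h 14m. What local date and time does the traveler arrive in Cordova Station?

17:12 on November 17

Convert departure to UTC: 04:40 − 5:00 = 23:40 UTC on Nov 15.
Add 4 hours 20 minutes leg 1 → 04:00 UTC (Nov 16).
Add 5 hours and 36 minutes layover in Tehran → 09:36 UTC.
Add 6 hours 10 minutes leg 2 → 15:46 UTC.
Add 6 hours 32 minutes layover in Lord Howe Island → 22:18 UTC.
Add 11 hours and 15 minutes leg 3 → 09:33 UTC (Nov 17).
Add 5 hours and 25 minutes layover in Yangon → 14:58 UTC.
Add 10 hours 14 minutes leg 4 → 01:12 UTC (Nov 18).
Cordova Station is UTC−8:00, so local arrival = 01:12 − 8:00 = 17:12 on Nov 17.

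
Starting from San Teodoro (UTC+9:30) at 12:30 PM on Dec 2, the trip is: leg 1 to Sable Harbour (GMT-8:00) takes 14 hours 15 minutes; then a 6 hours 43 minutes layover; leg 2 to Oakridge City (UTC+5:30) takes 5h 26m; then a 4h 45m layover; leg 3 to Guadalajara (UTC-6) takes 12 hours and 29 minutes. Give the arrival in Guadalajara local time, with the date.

Convert departure to UTC: 12:30 PM − 9:30 = 3:00 AM UTC on Dec 2.
Add 14 hours 15 minutes leg 1 → 5:15 PM UTC.
Add 6 hours and 43 minutes layover in Sable Harbour → 11:58 PM UTC.
Add 5 hours and 26 minutes leg 2 → 5:24 AM UTC (Dec 3).
Add 4 hours and 45 minutes layover in Oakridge City → 10:09 AM UTC.
Add 12 hours and 29 minutes leg 3 → 10:38 PM UTC.
Guadalajara is UTC−6:00, so local arrival = 10:38 PM − 6:00 = 4:38 PM on Dec 3.

4:38 PM on December 3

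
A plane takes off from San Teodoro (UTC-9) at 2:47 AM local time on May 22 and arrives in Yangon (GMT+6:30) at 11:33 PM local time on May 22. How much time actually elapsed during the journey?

5 hours 16 minutes

Departure in UTC: 2:47 AM + 9:00 = 11:47 AM on May 22.
Arrival in UTC: 11:33 PM − 6:30 = 5:03 PM on May 22.
Elapsed = 5:03 PM − 11:47 AM = 5 hours 16 minutes.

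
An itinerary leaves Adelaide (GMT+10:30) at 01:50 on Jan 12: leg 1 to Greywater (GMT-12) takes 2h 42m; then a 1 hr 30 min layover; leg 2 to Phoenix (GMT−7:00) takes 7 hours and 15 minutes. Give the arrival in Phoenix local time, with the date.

Convert departure to UTC: 01:50 − 10:30 = 15:20 UTC on Jan 11.
Add 2 hours 42 minutes leg 1 → 18:02 UTC.
Add 1 hour and 30 minutes layover in Greywater → 19:32 UTC.
Add 7 hours and 15 minutes leg 2 → 02:47 UTC (Jan 12).
Phoenix is UTC−7:00, so local arrival = 02:47 − 7:00 = 19:47 on Jan 11.

19:47 on Jan 11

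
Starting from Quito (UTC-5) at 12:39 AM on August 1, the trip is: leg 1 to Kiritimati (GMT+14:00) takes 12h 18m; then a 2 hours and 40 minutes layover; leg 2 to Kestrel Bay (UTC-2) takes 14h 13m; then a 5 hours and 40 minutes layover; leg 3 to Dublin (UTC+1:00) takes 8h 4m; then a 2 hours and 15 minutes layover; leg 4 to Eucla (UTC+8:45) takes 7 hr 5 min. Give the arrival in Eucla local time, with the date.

6:39 PM on August 3

Convert departure to UTC: 12:39 AM + 5:00 = 5:39 AM UTC on Aug 1.
Add 12 hours 18 minutes leg 1 → 5:57 PM UTC.
Add 2 hours and 40 minutes layover in Kiritimati → 8:37 PM UTC.
Add 14 hours and 13 minutes leg 2 → 10:50 AM UTC (Aug 2).
Add 5 hours 40 minutes layover in Kestrel Bay → 4:30 PM UTC.
Add 8 hours 4 minutes leg 3 → 12:34 AM UTC (Aug 3).
Add 2 hours 15 minutes layover in Dublin → 2:49 AM UTC.
Add 7 hours and 5 minutes leg 4 → 9:54 AM UTC.
Eucla is UTC+8:45, so local arrival = 9:54 AM + 8:45 = 6:39 PM on Aug 3.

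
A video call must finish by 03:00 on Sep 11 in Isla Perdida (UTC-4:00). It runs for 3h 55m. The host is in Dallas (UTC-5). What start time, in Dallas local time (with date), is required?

22:05 on Sep 10

Target end time in UTC: 03:00 + 4:00 = 07:00 on Sep 11.
Subtract 3 hours and 55 minutes → start 03:05 UTC on Sep 11.
Dallas is UTC−5:00: 03:05 − 5:00 = 22:05 on Sep 10.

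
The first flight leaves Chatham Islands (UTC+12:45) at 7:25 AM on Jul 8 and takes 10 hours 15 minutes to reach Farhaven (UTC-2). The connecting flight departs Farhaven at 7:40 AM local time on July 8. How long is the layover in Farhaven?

Convert departure to UTC: 7:25 AM − 12:45 = 6:40 PM UTC on Jul 7.
Add 10 hours 15 minutes flight time → 4:55 AM UTC (Jul 8).
Farhaven is UTC−2:00, so local arrival = 4:55 AM − 2:00 = 2:55 AM on Jul 8.
Layover = 7:40 AM − 2:55 AM = 4 hours 45 minutes.

4 hours 45 minutes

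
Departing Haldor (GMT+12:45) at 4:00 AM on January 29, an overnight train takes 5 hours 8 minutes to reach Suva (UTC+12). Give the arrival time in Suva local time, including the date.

8:23 AM on January 29

Convert departure to UTC: 4:00 AM − 12:45 = 3:15 PM UTC on Jan 28.
Add 5 hours and 8 minutes travel time → 8:23 PM UTC.
Suva is UTC+12:00, so local arrival = 8:23 PM + 12:00 = 8:23 AM on Jan 29.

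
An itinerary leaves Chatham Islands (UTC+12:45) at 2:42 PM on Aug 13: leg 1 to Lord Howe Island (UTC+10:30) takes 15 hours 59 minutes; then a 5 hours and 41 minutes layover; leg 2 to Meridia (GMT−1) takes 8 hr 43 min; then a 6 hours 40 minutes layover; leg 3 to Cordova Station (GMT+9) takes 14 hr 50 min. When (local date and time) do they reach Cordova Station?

2:50 PM on August 15

Convert departure to UTC: 2:42 PM − 12:45 = 1:57 AM UTC on Aug 13.
Add 15 hours 59 minutes leg 1 → 5:56 PM UTC.
Add 5 hours and 41 minutes layover in Lord Howe Island → 11:37 PM UTC.
Add 8 hours 43 minutes leg 2 → 8:20 AM UTC (Aug 14).
Add 6 hours 40 minutes layover in Meridia → 3:00 PM UTC.
Add 14 hours and 50 minutes leg 3 → 5:50 AM UTC (Aug 15).
Cordova Station is UTC+9:00, so local arrival = 5:50 AM + 9:00 = 2:50 PM on Aug 15.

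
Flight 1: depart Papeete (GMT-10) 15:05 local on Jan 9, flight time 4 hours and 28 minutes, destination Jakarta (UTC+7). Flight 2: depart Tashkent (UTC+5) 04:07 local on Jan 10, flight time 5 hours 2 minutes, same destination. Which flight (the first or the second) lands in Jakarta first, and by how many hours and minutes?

Flight 1 in UTC: 15:05 + 10:00 = 01:05 on Jan 10.
+4 hours and 28 minutes → arrive 05:33 UTC on Jan 10.
Flight 2 in UTC: 04:07 − 5:00 = 23:07 on Jan 9.
+5 hours 2 minutes → arrive 04:09 UTC on Jan 10.
Flight 2 lands earlier by 1 hour 24 minutes.

the second, by 1 hour 24 minutes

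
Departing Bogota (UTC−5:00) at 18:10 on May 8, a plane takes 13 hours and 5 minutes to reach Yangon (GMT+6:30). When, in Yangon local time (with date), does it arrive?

Convert departure to UTC: 18:10 + 5:00 = 23:10 UTC on May 8.
Add 13 hours and 5 minutes travel time → 12:15 UTC (May 9).
Yangon is UTC+6:30, so local arrival = 12:15 + 6:30 = 18:45 on May 9.

18:45 on May 9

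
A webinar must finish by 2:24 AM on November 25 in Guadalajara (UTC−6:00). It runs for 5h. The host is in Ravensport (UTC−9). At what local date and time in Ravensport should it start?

Target end time in UTC: 2:24 AM + 6:00 = 8:24 AM on Nov 25.
Subtract 5 hours → start 3:24 AM UTC on Nov 25.
Ravensport is UTC−9:00: 3:24 AM − 9:00 = 6:24 PM on Nov 24.

6:24 PM on November 24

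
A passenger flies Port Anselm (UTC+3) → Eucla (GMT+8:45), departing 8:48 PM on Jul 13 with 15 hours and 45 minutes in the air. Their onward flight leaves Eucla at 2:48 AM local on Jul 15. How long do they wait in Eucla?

8 hours 30 minutes

Convert departure to UTC: 8:48 PM − 3:00 = 5:48 PM UTC on Jul 13.
Add 15 hours and 45 minutes flight time → 9:33 AM UTC (Jul 14).
Eucla is UTC+8:45, so local arrival = 9:33 AM + 8:45 = 6:18 PM on Jul 14.
Layover = 2:48 AM − 6:18 PM (+1 day) = 8 hours 30 minutes.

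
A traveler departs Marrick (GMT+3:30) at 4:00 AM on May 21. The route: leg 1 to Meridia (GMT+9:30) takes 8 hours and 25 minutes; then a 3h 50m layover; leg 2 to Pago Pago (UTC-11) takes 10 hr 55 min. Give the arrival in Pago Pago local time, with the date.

12:40 PM on May 21

Convert departure to UTC: 4:00 AM − 3:30 = 12:30 AM UTC on May 21.
Add 8 hours and 25 minutes leg 1 → 8:55 AM UTC.
Add 3 hours 50 minutes layover in Meridia → 12:45 PM UTC.
Add 10 hours and 55 minutes leg 2 → 11:40 PM UTC.
Pago Pago is UTC−11:00, so local arrival = 11:40 PM − 11:00 = 12:40 PM on May 21.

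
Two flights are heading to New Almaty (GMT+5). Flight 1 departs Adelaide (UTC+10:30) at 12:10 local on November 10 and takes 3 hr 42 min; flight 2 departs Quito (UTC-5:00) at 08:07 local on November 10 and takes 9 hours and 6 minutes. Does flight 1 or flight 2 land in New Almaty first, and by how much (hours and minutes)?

the first, by 16 hours 51 minutes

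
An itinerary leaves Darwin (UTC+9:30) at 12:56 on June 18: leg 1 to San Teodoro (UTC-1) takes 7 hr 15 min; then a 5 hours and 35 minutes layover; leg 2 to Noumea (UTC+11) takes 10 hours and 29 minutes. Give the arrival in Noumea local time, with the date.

Convert departure to UTC: 12:56 − 9:30 = 03:26 UTC on Jun 18.
Add 7 hours and 15 minutes leg 1 → 10:41 UTC.
Add 5 hours and 35 minutes layover in San Teodoro → 16:16 UTC.
Add 10 hours 29 minutes leg 2 → 02:45 UTC (Jun 19).
Noumea is UTC+11:00, so local arrival = 02:45 + 11:00 = 13:45 on Jun 19.

13:45 on June 19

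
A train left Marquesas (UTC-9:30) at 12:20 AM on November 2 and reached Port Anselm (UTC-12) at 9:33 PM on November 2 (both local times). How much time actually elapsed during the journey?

23 hours 43 minutes

Port Anselm is 2:30 behind Marquesas.
Clock-face elapsed time (ignoring zones) is 21 hours 13 minutes.
Actual elapsed = 21 hours 13 minutes + 2:30 = 23 hours 43 minutes.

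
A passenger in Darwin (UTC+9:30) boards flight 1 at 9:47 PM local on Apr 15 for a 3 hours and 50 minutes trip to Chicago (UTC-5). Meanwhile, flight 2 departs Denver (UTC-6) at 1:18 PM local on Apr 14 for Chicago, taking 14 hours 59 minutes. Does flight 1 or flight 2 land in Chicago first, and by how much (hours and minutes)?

Flight 1 in UTC: 9:47 PM − 9:30 = 12:17 PM on Apr 15.
+3 hours 50 minutes → arrive 4:07 PM UTC on Apr 15.
Flight 2 in UTC: 1:18 PM + 6:00 = 7:18 PM on Apr 14.
+14 hours and 59 minutes → arrive 10:17 AM UTC on Apr 15.
Flight 2 lands earlier by 5 hours 50 minutes.

the second, by 5 hours 50 minutes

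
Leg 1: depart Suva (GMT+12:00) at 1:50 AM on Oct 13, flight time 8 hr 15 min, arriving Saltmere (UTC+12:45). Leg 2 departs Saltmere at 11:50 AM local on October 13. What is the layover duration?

1 hour

Convert departure to UTC: 1:50 AM − 12:00 = 1:50 PM UTC on Oct 12.
Add 8 hours and 15 minutes flight time → 10:05 PM UTC.
Saltmere is UTC+12:45, so local arrival = 10:05 PM + 12:45 = 10:50 AM on Oct 13.
Layover = 11:50 AM − 10:50 AM = 1 hour.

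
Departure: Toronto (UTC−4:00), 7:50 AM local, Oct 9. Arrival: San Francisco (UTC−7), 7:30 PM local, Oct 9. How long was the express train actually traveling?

San Francisco is 3:00 behind Toronto.
Clock-face elapsed time (ignoring zones) is 11 hours 40 minutes.
Actual elapsed = 11 hours 40 minutes + 3:00 = 14 hours 40 minutes.

14 hours 40 minutes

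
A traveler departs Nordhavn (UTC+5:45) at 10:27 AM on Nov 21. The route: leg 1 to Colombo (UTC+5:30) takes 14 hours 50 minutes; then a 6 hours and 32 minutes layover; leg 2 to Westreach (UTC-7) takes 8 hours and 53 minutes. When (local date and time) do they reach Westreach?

3:57 AM on November 22

Convert departure to UTC: 10:27 AM − 5:45 = 4:42 AM UTC on Nov 21.
Add 14 hours and 50 minutes leg 1 → 7:32 PM UTC.
Add 6 hours and 32 minutes layover in Colombo → 2:04 AM UTC (Nov 22).
Add 8 hours and 53 minutes leg 2 → 10:57 AM UTC.
Westreach is UTC−7:00, so local arrival = 10:57 AM − 7:00 = 3:57 AM on Nov 22.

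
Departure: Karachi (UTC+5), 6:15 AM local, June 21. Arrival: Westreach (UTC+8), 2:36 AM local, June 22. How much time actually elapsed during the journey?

Departure in UTC: 6:15 AM − 5:00 = 1:15 AM on Jun 21.
Arrival in UTC: 2:36 AM − 8:00 = 6:36 PM on Jun 21.
Elapsed = 6:36 PM − 1:15 AM = 17 hours 21 minutes.

17 hours 21 minutes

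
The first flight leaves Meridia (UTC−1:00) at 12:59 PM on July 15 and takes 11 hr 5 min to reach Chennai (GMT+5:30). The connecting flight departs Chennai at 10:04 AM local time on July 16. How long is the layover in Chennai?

3 hours 30 minutes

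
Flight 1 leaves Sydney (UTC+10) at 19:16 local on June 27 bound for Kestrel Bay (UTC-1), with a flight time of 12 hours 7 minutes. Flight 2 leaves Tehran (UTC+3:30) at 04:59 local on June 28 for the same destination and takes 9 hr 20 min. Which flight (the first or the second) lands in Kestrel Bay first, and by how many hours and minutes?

Flight 1 in UTC: 19:16 − 10:00 = 09:16 on Jun 27.
+12 hours and 7 minutes → arrive 21:23 UTC on Jun 27.
Flight 2 in UTC: 04:59 − 3:30 = 01:29 on Jun 28.
+9 hours 20 minutes → arrive 10:49 UTC on Jun 28.
Flight 1 lands earlier by 13 hours 26 minutes.

the first, by 13 hours 26 minutes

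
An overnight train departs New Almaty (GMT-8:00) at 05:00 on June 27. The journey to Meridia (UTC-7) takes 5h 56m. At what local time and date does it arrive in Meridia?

11:56 on Jun 27

Meridia is 1:00 ahead of New Almaty.
After 5 hours 56 minutes it is 10:56 in New Almaty.
Shift by the zone difference: 10:56 + 1:00 = 11:56 on Jun 27 in Meridia.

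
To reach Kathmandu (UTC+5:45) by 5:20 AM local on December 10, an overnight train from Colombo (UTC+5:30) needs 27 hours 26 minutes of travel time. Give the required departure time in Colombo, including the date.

Target arrival in UTC: 5:20 AM − 5:45 = 11:35 PM on Dec 9.
Subtract 27 hours and 26 minutes → departure 8:09 PM UTC on Dec 8.
Colombo is UTC+5:30: 8:09 PM + 5:30 = 1:39 AM on Dec 9.

1:39 AM on Dec 9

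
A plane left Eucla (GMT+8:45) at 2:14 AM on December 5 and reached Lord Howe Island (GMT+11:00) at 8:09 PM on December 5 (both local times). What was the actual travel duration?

Departure in UTC: 2:14 AM − 8:45 = 5:29 PM on Dec 4.
Arrival in UTC: 8:09 PM − 11:00 = 9:09 AM on Dec 5.
Elapsed = 9:09 AM − 5:29 PM (+1 day) = 15 hours 40 minutes.

15 hours 40 minutes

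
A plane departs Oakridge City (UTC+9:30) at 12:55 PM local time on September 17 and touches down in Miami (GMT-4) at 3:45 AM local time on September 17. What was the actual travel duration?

4 hours 20 minutes

Departure in UTC: 12:55 PM − 9:30 = 3:25 AM on Sep 17.
Arrival in UTC: 3:45 AM + 4:00 = 7:45 AM on Sep 17.
Elapsed = 7:45 AM − 3:25 AM = 4 hours 20 minutes.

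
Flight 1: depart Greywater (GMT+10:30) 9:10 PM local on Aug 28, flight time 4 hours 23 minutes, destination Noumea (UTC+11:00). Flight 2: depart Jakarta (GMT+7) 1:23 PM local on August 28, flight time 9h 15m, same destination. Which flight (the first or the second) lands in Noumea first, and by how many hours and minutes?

the first, by 35 minutes

Flight 1 in UTC: 9:10 PM − 10:30 = 10:40 AM on Aug 28.
+4 hours 23 minutes → arrive 3:03 PM UTC on Aug 28.
Flight 2 in UTC: 1:23 PM − 7:00 = 6:23 AM on Aug 28.
+9 hours 15 minutes → arrive 3:38 PM UTC on Aug 28.
Flight 1 lands earlier by 35 minutes.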